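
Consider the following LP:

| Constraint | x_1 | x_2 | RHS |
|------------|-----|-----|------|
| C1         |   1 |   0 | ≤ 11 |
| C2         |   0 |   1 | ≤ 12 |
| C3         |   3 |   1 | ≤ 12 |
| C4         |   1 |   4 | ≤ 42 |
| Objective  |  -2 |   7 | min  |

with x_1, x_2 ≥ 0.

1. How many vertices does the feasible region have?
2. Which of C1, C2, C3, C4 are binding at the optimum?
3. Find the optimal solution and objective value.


1. 4
2. C3
3. x_1 = 4, x_2 = 0, z = -8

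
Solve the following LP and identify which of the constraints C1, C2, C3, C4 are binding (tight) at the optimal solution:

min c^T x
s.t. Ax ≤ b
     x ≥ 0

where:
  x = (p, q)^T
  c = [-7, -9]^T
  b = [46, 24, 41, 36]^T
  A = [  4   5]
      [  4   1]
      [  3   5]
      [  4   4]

At p = 2, q = 7, compute slack b - a·x for each constraint:
  C1: 46 − 43 = 3  (slack)
  C2: 24 − 15 = 9  (slack)
  C3: 41 − 41 = 0  (binding)
  C4: 36 − 36 = 0  (binding)

Optimal: p = 2, q = 7
Binding: C3, C4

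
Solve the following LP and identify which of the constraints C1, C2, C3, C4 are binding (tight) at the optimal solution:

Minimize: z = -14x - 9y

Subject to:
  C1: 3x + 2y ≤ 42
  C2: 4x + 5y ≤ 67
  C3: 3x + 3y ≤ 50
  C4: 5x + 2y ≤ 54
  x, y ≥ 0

At x = 8, y = 7, compute slack b - a·x for each constraint:
  C1: 42 − 38 = 4  (slack)
  C2: 67 − 67 = 0  (binding)
  C3: 50 − 45 = 5  (slack)
  C4: 54 − 54 = 0  (binding)

Optimal: x = 8, y = 7
Binding: C2, C4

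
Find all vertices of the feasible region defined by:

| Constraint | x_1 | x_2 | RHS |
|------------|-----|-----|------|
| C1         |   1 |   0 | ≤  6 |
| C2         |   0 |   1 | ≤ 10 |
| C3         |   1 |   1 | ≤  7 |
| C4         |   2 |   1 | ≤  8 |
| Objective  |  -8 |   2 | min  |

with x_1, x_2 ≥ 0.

(0, 0), (4, 0), (1, 6), (0, 7)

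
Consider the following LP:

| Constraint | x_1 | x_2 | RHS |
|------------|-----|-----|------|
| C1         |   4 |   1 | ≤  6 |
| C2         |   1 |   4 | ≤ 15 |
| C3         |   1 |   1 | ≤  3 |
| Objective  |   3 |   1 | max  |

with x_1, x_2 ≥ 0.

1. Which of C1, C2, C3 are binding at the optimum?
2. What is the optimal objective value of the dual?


1. C1, C3
2. 5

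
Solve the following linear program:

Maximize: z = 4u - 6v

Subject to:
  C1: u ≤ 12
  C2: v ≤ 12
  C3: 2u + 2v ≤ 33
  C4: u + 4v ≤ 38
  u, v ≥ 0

Evaluate the objective at each vertex of the feasible region:
  z(0, 0) = 0
  z(12, 0) = 48  ←
  z(12, 4.5) = 21
  z(9.333, 7.167) = -5.667
  z(0, 9.5) = -57
The maximum is at u = 12, v = 0.

u = 12, v = 0, z = 48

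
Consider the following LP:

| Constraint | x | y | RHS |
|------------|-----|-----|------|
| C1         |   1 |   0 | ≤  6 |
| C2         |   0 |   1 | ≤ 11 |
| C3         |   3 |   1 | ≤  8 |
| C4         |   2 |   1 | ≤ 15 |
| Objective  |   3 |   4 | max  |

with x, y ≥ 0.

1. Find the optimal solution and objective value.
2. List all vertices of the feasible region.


1. x = 0, y = 8, z = 32
2. (0, 0), (2.667, 0), (0, 8)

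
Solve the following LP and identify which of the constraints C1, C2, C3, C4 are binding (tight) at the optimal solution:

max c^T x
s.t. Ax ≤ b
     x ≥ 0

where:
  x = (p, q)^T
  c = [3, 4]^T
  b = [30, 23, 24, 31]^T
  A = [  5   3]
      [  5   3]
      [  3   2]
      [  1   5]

At p = 1, q = 6, compute slack b - a·x for each constraint:
  C1: 30 − 23 = 7  (slack)
  C2: 23 − 23 = 0  (binding)
  C3: 24 − 15 = 9  (slack)
  C4: 31 − 31 = 0  (binding)

Optimal: p = 1, q = 6
Binding: C2, C4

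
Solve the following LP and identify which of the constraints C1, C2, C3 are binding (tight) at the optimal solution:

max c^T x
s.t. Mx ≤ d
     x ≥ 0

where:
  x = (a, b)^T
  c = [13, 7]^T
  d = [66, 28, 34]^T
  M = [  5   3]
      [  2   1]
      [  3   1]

At a = 9, b = 7, compute slack b - a·x for each constraint:
  C1: 66 − 66 = 0  (binding)
  C2: 28 − 25 = 3  (slack)
  C3: 34 − 34 = 0  (binding)

Optimal: a = 9, b = 7
Binding: C1, C3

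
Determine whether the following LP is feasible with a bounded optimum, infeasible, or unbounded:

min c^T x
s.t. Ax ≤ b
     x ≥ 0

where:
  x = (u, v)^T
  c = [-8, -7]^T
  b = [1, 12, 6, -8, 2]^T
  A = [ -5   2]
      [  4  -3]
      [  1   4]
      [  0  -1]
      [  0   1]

Infeasible (no feasible solution exists)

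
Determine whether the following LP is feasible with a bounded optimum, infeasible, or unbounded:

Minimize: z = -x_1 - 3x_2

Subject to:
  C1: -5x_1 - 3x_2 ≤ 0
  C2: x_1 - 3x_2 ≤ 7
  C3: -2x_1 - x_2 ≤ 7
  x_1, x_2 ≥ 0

Unbounded (objective can decrease without bound)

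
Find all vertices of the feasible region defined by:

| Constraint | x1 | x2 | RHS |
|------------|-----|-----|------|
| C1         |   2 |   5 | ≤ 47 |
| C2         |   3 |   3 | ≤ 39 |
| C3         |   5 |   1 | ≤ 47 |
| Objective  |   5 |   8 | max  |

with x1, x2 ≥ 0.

(0, 0), (9.4, 0), (8.5, 4.5), (6, 7), (0, 9.4)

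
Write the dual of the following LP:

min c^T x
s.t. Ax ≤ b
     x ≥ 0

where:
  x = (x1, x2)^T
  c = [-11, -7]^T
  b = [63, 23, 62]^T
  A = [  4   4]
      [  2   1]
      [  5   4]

Primal min cᵀx s.t. Ax ≤ b, x ≥ 0  →  Dual max −bᵀy s.t. Aᵀy ≥ −c, y ≥ 0.

Maximize: z = -63y1 - 23y2 - 62y3

Subject to:
  4y1 + 2y2 + 5y3 ≥ 11
  4y1 + y2 + 4y3 ≥ 7
  y1, y2, y3 ≥ 0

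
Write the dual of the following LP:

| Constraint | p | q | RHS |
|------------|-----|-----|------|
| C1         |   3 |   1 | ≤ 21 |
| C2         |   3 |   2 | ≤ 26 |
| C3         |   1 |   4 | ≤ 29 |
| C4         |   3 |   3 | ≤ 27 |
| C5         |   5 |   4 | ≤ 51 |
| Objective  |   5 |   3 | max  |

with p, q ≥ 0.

Primal max cᵀx s.t. Ax ≤ b, x ≥ 0  →  Dual min bᵀy s.t. Aᵀy ≥ c, y ≥ 0.

Minimize: z = 21y1 + 26y2 + 29y3 + 27y4 + 51y5

Subject to:
  3y1 + 3y2 + y3 + 3y4 + 5y5 ≥ 5
  y1 + 2y2 + 4y3 + 3y4 + 4y5 ≥ 3
  y1, y2, y3, y4, y5 ≥ 0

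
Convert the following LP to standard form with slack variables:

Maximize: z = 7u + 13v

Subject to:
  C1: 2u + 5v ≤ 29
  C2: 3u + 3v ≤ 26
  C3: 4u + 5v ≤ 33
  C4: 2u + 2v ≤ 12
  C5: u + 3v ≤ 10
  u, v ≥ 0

max z = 7u + 13v

s.t.
  2u + 5v + s1 = 29
  3u + 3v + s2 = 26
  4u + 5v + s3 = 33
  2u + 2v + s4 = 12
  u + 3v + s5 = 10
  u, v, s1, s2, s3, s4, s5 ≥ 0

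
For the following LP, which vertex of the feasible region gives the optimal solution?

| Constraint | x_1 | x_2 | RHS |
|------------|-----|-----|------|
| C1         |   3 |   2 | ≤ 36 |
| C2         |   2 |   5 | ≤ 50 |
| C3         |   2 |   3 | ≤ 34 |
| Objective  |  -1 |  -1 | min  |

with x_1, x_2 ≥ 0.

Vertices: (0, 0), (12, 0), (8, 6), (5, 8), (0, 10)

Evaluate the objective at each vertex of the feasible region:
  z(0, 0) = 0
  z(12, 0) = -12
  z(8, 6) = -14  ←
  z(5, 8) = -13
  z(0, 10) = -10
The minimum is at x_1 = 8, x_2 = 6.

(8, 6)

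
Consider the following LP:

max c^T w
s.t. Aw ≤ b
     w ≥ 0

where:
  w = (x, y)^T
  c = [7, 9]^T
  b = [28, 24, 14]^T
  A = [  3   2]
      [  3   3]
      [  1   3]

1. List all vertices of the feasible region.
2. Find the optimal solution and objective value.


1. (0, 0), (8, 0), (5, 3), (0, 4.667)
2. x = 5, y = 3, z = 62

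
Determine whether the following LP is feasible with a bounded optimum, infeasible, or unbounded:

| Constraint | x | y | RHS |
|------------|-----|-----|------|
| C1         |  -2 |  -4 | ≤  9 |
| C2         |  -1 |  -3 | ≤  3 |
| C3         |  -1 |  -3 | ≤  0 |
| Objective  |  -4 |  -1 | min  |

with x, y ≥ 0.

Unbounded (objective can decrease without bound)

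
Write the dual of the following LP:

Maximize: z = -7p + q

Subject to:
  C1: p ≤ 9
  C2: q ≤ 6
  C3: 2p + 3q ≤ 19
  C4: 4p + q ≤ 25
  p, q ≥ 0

Primal max cᵀx s.t. Ax ≤ b, x ≥ 0  →  Dual min bᵀy s.t. Aᵀy ≥ c, y ≥ 0.

Minimize: z = 9y1 + 6y2 + 19y3 + 25y4

Subject to:
  y1 + 2y3 + 4y4 ≥ -7
  y2 + 3y3 + y4 ≥ 1
  y1, y2, y3, y4 ≥ 0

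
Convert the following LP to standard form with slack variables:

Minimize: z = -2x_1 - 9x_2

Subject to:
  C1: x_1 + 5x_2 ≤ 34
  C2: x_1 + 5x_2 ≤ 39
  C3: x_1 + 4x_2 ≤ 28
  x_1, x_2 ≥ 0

min z = -2x_1 - 9x_2

s.t.
  x_1 + 5x_2 + s1 = 34
  x_1 + 5x_2 + s2 = 39
  x_1 + 4x_2 + s3 = 28
  x_1, x_2, s1, s2, s3 ≥ 0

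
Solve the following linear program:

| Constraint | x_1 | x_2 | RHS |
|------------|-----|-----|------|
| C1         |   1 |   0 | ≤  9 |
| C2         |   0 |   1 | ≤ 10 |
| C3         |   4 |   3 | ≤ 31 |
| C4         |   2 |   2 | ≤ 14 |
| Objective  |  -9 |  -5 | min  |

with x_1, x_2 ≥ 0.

Evaluate the objective at each vertex of the feasible region:
  z(0, 0) = 0
  z(7, 0) = -63  ←
  z(0, 7) = -35
The minimum is at x_1 = 7, x_2 = 0.

x_1 = 7, x_2 = 0, z = -63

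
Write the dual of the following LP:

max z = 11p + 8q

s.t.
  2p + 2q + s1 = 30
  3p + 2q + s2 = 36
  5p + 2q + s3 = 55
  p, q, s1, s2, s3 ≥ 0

Primal max cᵀx s.t. Ax ≤ b, x ≥ 0  →  Dual min bᵀy s.t. Aᵀy ≥ c, y ≥ 0.

Minimize: z = 30y1 + 36y2 + 55y3

Subject to:
  2y1 + 3y2 + 5y3 ≥ 11
  2y1 + 2y2 + 2y3 ≥ 8
  y1, y2, y3 ≥ 0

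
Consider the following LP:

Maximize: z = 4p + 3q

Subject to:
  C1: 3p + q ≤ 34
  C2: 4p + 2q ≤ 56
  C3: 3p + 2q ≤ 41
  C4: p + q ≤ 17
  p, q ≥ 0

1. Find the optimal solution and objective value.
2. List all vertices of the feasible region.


1. p = 7, q = 10, z = 58
2. (0, 0), (11.33, 0), (9, 7), (7, 10), (0, 17)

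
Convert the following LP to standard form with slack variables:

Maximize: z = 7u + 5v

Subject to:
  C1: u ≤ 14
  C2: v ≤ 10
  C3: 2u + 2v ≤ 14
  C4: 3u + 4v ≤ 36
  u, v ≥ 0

max z = 7u + 5v

s.t.
  u + s1 = 14
  v + s2 = 10
  2u + 2v + s3 = 14
  3u + 4v + s4 = 36
  u, v, s1, s2, s3, s4 ≥ 0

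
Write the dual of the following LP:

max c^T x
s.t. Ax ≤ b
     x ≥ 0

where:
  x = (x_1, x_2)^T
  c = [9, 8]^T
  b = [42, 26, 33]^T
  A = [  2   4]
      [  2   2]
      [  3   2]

Primal max cᵀx s.t. Ax ≤ b, x ≥ 0  →  Dual min bᵀy s.t. Aᵀy ≥ c, y ≥ 0.

Minimize: z = 42y1 + 26y2 + 33y3

Subject to:
  2y1 + 2y2 + 3y3 ≥ 9
  4y1 + 2y2 + 2y3 ≥ 8
  y1, y2, y3 ≥ 0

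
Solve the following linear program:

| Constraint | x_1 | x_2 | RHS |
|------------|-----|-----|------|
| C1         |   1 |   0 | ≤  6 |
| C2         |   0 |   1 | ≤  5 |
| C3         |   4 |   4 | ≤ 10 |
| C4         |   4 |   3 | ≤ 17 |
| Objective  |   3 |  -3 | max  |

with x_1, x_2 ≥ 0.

Evaluate the objective at each vertex of the feasible region:
  z(0, 0) = 0
  z(2.5, 0) = 7.5  ←
  z(0, 2.5) = -7.5
The maximum is at x_1 = 2.5, x_2 = 0.

x_1 = 2.5, x_2 = 0, z = 7.5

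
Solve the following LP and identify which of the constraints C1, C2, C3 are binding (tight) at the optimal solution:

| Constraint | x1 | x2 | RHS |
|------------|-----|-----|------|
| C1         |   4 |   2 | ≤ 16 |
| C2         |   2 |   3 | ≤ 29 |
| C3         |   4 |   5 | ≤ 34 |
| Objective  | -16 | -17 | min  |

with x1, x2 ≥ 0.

At x1 = 1, x2 = 6, compute slack b - a·x for each constraint:
  C1: 16 − 16 = 0  (binding)
  C2: 29 − 20 = 9  (slack)
  C3: 34 − 34 = 0  (binding)

Optimal: x1 = 1, x2 = 6
Binding: C1, C3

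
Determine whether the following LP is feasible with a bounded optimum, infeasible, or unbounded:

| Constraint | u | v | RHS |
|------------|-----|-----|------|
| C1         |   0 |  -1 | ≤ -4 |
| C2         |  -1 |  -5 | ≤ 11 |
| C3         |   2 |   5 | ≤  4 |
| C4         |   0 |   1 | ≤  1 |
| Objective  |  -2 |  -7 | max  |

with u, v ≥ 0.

Infeasible (no feasible solution exists)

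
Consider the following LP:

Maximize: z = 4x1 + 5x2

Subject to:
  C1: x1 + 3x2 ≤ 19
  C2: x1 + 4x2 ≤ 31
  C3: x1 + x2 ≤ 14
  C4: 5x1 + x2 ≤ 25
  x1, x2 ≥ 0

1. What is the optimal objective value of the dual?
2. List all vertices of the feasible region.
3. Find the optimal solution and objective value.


1. 41
2. (0, 0), (5, 0), (4, 5), (0, 6.333)
3. x1 = 4, x2 = 5, z = 41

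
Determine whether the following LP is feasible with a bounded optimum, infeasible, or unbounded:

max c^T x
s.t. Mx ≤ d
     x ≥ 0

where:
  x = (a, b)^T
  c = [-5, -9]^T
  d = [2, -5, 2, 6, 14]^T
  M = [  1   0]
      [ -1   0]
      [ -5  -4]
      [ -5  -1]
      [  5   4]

Infeasible (no feasible solution exists)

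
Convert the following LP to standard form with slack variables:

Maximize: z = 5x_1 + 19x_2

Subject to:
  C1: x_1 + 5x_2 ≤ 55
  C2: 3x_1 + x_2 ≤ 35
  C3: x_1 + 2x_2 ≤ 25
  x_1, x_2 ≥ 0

max z = 5x_1 + 19x_2

s.t.
  x_1 + 5x_2 + s1 = 55
  3x_1 + x_2 + s2 = 35
  x_1 + 2x_2 + s3 = 25
  x_1, x_2, s1, s2, s3 ≥ 0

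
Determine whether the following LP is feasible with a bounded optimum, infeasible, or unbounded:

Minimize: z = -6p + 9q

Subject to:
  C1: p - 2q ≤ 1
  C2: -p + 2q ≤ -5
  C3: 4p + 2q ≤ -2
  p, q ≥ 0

Infeasible (no feasible solution exists)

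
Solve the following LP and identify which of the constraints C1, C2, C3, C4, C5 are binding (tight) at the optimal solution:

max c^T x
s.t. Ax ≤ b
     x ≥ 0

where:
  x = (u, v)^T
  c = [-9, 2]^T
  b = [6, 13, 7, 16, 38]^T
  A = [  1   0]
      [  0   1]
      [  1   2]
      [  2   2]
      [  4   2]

At u = 0, v = 3.5, compute slack b - a·x for each constraint:
  C1: 6 − 0 = 6  (slack)
  C2: 13 − 3.5 = 9.5  (slack)
  C3: 7 − 7 = 0  (binding)
  C4: 16 − 7 = 9  (slack)
  C5: 38 − 7 = 31  (slack)

Optimal: u = 0, v = 3.5
Binding: C3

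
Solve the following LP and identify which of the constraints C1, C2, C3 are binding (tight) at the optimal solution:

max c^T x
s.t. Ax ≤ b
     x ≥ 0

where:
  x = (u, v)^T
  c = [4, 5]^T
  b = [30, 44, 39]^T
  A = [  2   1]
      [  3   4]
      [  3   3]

At u = 8, v = 5, compute slack b - a·x for each constraint:
  C1: 30 − 21 = 9  (slack)
  C2: 44 − 44 = 0  (binding)
  C3: 39 − 39 = 0  (binding)

Optimal: u = 8, v = 5
Binding: C2, C3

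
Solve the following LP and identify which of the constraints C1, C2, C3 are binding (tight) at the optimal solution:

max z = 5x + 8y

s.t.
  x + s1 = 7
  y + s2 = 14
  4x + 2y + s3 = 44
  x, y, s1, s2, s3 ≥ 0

At x = 4, y = 14, compute slack b - a·x for each constraint:
  C1: 7 − 4 = 3  (slack)
  C2: 14 − 14 = 0  (binding)
  C3: 44 − 44 = 0  (binding)

Optimal: x = 4, y = 14
Binding: C2, C3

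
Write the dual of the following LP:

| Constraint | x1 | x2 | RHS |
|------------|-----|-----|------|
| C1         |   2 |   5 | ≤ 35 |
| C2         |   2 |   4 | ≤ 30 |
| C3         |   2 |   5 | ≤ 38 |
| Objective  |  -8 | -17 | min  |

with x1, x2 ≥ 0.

Primal min cᵀx s.t. Ax ≤ b, x ≥ 0  →  Dual max −bᵀy s.t. Aᵀy ≥ −c, y ≥ 0.

Maximize: z = -35y1 - 30y2 - 38y3

Subject to:
  2y1 + 2y2 + 2y3 ≥ 8
  5y1 + 4y2 + 5y3 ≥ 17
  y1, y2, y3 ≥ 0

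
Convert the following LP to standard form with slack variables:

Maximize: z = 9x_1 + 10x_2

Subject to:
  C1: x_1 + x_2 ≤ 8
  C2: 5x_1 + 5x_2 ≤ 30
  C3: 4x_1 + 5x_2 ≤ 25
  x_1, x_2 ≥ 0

max z = 9x_1 + 10x_2

s.t.
  x_1 + x_2 + s1 = 8
  5x_1 + 5x_2 + s2 = 30
  4x_1 + 5x_2 + s3 = 25
  x_1, x_2, s1, s2, s3 ≥ 0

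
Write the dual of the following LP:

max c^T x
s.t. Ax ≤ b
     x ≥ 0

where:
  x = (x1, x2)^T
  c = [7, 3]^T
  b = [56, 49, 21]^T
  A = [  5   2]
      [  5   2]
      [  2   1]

Primal max cᵀx s.t. Ax ≤ b, x ≥ 0  →  Dual min bᵀy s.t. Aᵀy ≥ c, y ≥ 0.

Minimize: z = 56y1 + 49y2 + 21y3

Subject to:
  5y1 + 5y2 + 2y3 ≥ 7
  2y1 + 2y2 + y3 ≥ 3
  y1, y2, y3 ≥ 0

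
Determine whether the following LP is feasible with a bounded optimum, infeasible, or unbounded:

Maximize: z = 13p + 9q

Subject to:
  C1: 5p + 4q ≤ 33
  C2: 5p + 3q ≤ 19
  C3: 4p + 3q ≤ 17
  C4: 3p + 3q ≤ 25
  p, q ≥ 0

Feasible with a bounded optimal solution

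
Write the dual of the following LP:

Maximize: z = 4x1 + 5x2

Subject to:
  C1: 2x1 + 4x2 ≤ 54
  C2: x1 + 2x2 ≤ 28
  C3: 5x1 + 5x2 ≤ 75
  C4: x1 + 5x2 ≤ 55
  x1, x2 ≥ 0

Primal max cᵀx s.t. Ax ≤ b, x ≥ 0  →  Dual min bᵀy s.t. Aᵀy ≥ c, y ≥ 0.

Minimize: z = 54y1 + 28y2 + 75y3 + 55y4

Subject to:
  2y1 + y2 + 5y3 + y4 ≥ 4
  4y1 + 2y2 + 5y3 + 5y4 ≥ 5
  y1, y2, y3, y4 ≥ 0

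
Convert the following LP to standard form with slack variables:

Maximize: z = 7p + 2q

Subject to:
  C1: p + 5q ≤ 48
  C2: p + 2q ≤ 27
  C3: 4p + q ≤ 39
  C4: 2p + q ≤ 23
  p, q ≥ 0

max z = 7p + 2q

s.t.
  p + 5q + s1 = 48
  p + 2q + s2 = 27
  4p + q + s3 = 39
  2p + q + s4 = 23
  p, q, s1, s2, s3, s4 ≥ 0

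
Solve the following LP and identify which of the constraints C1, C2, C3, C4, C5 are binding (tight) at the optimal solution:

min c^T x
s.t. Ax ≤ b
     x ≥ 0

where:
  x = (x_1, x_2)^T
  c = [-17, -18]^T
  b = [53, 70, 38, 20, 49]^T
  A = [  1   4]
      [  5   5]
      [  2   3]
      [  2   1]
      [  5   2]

At x_1 = 4, x_2 = 10, compute slack b - a·x for each constraint:
  C1: 53 − 44 = 9  (slack)
  C2: 70 − 70 = 0  (binding)
  C3: 38 − 38 = 0  (binding)
  C4: 20 − 18 = 2  (slack)
  C5: 49 − 40 = 9  (slack)

Optimal: x_1 = 4, x_2 = 10
Binding: C2, C3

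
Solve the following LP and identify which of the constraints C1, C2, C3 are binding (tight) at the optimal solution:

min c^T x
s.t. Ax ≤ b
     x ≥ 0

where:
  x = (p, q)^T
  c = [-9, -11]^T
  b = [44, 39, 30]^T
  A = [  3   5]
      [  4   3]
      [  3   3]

At p = 3, q = 7, compute slack b - a·x for each constraint:
  C1: 44 − 44 = 0  (binding)
  C2: 39 − 33 = 6  (slack)
  C3: 30 − 30 = 0  (binding)

Optimal: p = 3, q = 7
Binding: C1, C3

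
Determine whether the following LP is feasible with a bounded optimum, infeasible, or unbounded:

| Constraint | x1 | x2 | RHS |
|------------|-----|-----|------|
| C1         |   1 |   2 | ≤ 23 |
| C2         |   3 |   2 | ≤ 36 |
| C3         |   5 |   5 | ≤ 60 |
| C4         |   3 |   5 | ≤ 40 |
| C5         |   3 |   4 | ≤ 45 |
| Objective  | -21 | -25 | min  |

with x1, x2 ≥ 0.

Feasible with a bounded optimal solution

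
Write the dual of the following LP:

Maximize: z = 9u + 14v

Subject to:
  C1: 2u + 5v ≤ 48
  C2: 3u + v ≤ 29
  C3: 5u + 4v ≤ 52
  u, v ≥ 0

Primal max cᵀx s.t. Ax ≤ b, x ≥ 0  →  Dual min bᵀy s.t. Aᵀy ≥ c, y ≥ 0.

Minimize: z = 48y1 + 29y2 + 52y3

Subject to:
  2y1 + 3y2 + 5y3 ≥ 9
  5y1 + y2 + 4y3 ≥ 14
  y1, y2, y3 ≥ 0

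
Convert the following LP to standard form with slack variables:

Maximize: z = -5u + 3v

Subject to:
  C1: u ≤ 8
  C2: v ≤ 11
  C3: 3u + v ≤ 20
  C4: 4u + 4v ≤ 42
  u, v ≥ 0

max z = -5u + 3v

s.t.
  u + s1 = 8
  v + s2 = 11
  3u + v + s3 = 20
  4u + 4v + s4 = 42
  u, v, s1, s2, s3, s4 ≥ 0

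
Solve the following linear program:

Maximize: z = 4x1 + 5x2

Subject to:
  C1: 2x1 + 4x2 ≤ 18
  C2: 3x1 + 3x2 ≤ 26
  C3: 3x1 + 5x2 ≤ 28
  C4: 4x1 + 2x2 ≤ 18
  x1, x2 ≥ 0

Evaluate the objective at each vertex of the feasible region:
  z(0, 0) = 0
  z(4.5, 0) = 18
  z(3, 3) = 27  ←
  z(0, 4.5) = 22.5
The maximum is at x1 = 3, x2 = 3.

x1 = 3, x2 = 3, z = 27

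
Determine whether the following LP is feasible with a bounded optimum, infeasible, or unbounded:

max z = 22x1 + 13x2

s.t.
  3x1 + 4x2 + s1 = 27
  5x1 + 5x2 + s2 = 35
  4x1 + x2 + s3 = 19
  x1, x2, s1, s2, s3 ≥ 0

Feasible with a bounded optimal solution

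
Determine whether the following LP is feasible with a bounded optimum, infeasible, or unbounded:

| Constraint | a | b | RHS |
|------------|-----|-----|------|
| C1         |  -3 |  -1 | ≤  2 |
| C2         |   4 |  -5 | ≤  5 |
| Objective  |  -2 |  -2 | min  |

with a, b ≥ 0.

Unbounded (objective can decrease without bound)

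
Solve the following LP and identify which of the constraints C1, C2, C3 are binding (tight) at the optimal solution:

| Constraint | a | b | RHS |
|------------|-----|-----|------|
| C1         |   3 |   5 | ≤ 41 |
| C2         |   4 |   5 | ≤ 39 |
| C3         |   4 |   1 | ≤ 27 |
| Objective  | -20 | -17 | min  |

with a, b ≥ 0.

At a = 6, b = 3, compute slack b - a·x for each constraint:
  C1: 41 − 33 = 8  (slack)
  C2: 39 − 39 = 0  (binding)
  C3: 27 − 27 = 0  (binding)

Optimal: a = 6, b = 3
Binding: C2, C3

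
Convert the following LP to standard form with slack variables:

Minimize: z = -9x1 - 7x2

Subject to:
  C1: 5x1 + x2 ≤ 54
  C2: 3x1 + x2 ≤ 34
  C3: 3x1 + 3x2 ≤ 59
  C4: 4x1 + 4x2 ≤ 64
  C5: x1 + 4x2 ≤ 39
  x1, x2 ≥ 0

min z = -9x1 - 7x2

s.t.
  5x1 + x2 + s1 = 54
  3x1 + x2 + s2 = 34
  3x1 + 3x2 + s3 = 59
  4x1 + 4x2 + s4 = 64
  x1 + 4x2 + s5 = 39
  x1, x2, s1, s2, s3, s4, s5 ≥ 0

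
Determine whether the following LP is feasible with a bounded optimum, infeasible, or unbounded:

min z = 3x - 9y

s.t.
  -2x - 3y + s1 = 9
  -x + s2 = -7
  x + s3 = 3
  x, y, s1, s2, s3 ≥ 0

Infeasible (no feasible solution exists)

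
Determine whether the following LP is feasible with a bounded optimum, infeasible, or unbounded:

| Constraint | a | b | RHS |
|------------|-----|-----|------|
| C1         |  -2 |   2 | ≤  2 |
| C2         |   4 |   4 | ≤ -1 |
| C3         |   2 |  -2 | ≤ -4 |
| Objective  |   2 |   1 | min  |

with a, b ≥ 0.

Infeasible (no feasible solution exists)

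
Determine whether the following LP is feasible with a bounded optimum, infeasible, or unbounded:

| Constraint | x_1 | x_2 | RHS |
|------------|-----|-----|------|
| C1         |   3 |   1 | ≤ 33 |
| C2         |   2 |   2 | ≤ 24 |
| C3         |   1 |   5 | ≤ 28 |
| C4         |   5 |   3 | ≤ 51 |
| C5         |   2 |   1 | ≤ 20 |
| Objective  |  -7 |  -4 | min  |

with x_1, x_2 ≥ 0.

Feasible with a bounded optimal solution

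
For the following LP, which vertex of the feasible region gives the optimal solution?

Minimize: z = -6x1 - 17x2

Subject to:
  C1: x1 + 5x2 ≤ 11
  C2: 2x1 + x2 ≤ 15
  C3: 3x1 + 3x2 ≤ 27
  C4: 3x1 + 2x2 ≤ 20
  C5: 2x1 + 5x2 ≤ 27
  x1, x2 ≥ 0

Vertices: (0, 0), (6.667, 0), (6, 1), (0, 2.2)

Evaluate the objective at each vertex of the feasible region:
  z(0, 0) = 0
  z(6.667, 0) = -40
  z(6, 1) = -53  ←
  z(0, 2.2) = -37.4
The minimum is at x1 = 6, x2 = 1.

(6, 1)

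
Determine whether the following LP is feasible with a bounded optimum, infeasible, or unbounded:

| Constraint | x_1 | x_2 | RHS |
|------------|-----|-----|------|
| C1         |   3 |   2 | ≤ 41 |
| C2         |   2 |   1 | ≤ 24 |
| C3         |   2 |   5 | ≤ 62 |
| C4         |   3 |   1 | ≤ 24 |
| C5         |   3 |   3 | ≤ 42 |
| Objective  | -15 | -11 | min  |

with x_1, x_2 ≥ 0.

Feasible with a bounded optimal solution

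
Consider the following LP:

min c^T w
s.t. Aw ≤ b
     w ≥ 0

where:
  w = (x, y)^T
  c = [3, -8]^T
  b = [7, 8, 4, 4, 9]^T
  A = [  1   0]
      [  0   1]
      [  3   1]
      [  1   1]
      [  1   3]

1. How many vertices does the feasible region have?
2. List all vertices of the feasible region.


1. 4
2. (0, 0), (1.333, 0), (0.375, 2.875), (0, 3)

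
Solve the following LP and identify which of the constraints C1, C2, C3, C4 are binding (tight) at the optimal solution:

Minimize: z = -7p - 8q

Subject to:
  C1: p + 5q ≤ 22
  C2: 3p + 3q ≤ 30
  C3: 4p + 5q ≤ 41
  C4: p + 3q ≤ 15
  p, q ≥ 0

At p = 9, q = 1, compute slack b - a·x for each constraint:
  C1: 22 − 14 = 8  (slack)
  C2: 30 − 30 = 0  (binding)
  C3: 41 − 41 = 0  (binding)
  C4: 15 − 12 = 3  (slack)

Optimal: p = 9, q = 1
Binding: C2, C3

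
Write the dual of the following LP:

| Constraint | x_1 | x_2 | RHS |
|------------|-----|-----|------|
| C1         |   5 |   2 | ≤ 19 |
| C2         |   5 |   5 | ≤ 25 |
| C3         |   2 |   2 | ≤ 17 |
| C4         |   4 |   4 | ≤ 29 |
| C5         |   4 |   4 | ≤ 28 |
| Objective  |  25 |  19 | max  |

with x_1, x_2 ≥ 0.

Primal max cᵀx s.t. Ax ≤ b, x ≥ 0  →  Dual min bᵀy s.t. Aᵀy ≥ c, y ≥ 0.

Minimize: z = 19y1 + 25y2 + 17y3 + 29y4 + 28y5

Subject to:
  5y1 + 5y2 + 2y3 + 4y4 + 4y5 ≥ 25
  2y1 + 5y2 + 2y3 + 4y4 + 4y5 ≥ 19
  y1, y2, y3, y4, y5 ≥ 0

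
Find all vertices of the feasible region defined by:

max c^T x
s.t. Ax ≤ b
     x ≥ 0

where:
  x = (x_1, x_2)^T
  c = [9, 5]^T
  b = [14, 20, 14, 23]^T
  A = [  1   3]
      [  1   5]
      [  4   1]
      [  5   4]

(0, 0), (3.5, 0), (3, 2), (1.667, 3.667), (0, 4)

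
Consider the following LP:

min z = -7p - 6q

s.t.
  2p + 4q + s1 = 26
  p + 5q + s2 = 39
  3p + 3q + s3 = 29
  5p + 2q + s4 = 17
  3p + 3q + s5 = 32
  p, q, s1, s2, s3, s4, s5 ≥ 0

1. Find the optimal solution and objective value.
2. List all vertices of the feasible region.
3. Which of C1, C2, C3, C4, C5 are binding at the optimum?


1. p = 1, q = 6, z = -43
2. (0, 0), (3.4, 0), (1, 6), (0, 6.5)
3. C1, C4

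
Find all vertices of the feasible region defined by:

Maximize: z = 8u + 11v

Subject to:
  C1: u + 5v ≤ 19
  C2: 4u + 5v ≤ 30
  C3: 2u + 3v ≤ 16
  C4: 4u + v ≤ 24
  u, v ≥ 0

(0, 0), (6, 0), (5.625, 1.5), (5, 2), (3.286, 3.143), (0, 3.8)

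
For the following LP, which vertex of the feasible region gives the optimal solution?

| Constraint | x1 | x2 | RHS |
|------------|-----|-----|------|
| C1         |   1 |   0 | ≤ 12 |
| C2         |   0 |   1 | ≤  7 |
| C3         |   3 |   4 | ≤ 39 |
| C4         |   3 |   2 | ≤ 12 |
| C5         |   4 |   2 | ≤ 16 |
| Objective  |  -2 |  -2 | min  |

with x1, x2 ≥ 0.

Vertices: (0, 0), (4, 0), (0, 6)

Evaluate the objective at each vertex of the feasible region:
  z(0, 0) = 0
  z(4, 0) = -8
  z(0, 6) = -12  ←
The minimum is at x1 = 0, x2 = 6.

(0, 6)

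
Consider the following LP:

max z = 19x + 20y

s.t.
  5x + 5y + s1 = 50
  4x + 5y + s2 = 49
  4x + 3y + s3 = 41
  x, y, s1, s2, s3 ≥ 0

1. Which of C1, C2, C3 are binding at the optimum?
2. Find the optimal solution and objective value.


1. C1, C2
2. x = 1, y = 9, z = 199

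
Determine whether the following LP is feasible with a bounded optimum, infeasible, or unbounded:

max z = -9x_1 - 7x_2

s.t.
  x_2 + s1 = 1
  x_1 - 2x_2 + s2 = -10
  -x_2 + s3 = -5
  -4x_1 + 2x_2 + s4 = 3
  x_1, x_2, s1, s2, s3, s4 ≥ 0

Infeasible (no feasible solution exists)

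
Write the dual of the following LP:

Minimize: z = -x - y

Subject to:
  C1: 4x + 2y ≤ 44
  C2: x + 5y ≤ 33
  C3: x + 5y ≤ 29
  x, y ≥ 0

Primal min cᵀx s.t. Ax ≤ b, x ≥ 0  →  Dual max −bᵀy s.t. Aᵀy ≥ −c, y ≥ 0.

Maximize: z = -44y1 - 33y2 - 29y3

Subject to:
  4y1 + y2 + y3 ≥ 1
  2y1 + 5y2 + 5y3 ≥ 1
  y1, y2, y3 ≥ 0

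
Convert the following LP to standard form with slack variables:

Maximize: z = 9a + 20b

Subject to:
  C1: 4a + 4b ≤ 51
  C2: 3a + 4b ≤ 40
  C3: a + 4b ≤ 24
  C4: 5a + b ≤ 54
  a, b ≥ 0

max z = 9a + 20b

s.t.
  4a + 4b + s1 = 51
  3a + 4b + s2 = 40
  a + 4b + s3 = 24
  5a + b + s4 = 54
  a, b, s1, s2, s3, s4 ≥ 0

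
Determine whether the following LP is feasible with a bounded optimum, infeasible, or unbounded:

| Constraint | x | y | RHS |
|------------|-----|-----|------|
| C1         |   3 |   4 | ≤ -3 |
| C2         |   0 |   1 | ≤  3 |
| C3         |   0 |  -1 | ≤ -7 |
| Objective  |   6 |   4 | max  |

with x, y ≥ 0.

Infeasible (no feasible solution exists)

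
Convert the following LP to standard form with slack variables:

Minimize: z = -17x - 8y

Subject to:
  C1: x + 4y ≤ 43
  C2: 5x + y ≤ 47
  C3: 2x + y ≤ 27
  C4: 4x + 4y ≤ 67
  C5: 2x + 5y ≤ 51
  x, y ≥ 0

min z = -17x - 8y

s.t.
  x + 4y + s1 = 43
  5x + y + s2 = 47
  2x + y + s3 = 27
  4x + 4y + s4 = 67
  2x + 5y + s5 = 51
  x, y, s1, s2, s3, s4, s5 ≥ 0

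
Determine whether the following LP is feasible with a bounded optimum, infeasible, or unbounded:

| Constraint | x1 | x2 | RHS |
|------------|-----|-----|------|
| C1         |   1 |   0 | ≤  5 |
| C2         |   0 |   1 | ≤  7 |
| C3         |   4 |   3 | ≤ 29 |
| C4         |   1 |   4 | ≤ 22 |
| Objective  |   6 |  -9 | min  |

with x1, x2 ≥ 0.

Feasible with a bounded optimal solution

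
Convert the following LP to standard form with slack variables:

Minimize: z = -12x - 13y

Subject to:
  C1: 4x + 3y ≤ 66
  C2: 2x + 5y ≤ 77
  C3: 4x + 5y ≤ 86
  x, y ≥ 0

min z = -12x - 13y

s.t.
  4x + 3y + s1 = 66
  2x + 5y + s2 = 77
  4x + 5y + s3 = 86
  x, y, s1, s2, s3 ≥ 0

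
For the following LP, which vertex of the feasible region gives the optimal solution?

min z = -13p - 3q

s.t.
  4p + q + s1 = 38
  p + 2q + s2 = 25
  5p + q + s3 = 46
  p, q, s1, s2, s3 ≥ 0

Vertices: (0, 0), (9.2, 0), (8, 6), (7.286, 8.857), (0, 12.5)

Evaluate the objective at each vertex of the feasible region:
  z(0, 0) = 0
  z(9.2, 0) = -119.6
  z(8, 6) = -122  ←
  z(7.286, 8.857) = -121.3
  z(0, 12.5) = -37.5
The minimum is at p = 8, q = 6.

(8, 6)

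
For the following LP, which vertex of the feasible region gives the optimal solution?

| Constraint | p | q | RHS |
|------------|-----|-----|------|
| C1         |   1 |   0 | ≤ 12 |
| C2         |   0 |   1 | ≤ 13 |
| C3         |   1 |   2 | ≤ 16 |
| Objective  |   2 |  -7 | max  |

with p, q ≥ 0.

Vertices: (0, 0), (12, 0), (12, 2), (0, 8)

Evaluate the objective at each vertex of the feasible region:
  z(0, 0) = 0
  z(12, 0) = 24  ←
  z(12, 2) = 10
  z(0, 8) = -56
The maximum is at p = 12, q = 0.

(12, 0)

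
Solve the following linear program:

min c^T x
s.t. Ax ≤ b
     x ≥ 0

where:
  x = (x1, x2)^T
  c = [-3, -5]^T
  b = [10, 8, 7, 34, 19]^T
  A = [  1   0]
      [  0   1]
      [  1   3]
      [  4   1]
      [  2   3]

Evaluate the objective at each vertex of the feasible region:
  z(0, 0) = 0
  z(7, 0) = -21  ←
  z(0, 2.333) = -11.67
The minimum is at x1 = 7, x2 = 0.

x1 = 7, x2 = 0, z = -21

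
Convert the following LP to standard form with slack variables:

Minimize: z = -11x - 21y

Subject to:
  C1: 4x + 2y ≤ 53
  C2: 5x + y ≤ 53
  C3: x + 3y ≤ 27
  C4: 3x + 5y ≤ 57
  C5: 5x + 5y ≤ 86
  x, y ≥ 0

min z = -11x - 21y

s.t.
  4x + 2y + s1 = 53
  5x + y + s2 = 53
  x + 3y + s3 = 27
  3x + 5y + s4 = 57
  5x + 5y + s5 = 86
  x, y, s1, s2, s3, s4, s5 ≥ 0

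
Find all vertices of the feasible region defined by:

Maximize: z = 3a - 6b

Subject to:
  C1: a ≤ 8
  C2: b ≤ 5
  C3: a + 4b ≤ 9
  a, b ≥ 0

(0, 0), (8, 0), (8, 0.25), (0, 2.25)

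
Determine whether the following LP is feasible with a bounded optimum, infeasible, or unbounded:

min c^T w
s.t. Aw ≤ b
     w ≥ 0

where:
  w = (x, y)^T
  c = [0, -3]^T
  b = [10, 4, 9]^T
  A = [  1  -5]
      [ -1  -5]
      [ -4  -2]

Unbounded (objective can decrease without bound)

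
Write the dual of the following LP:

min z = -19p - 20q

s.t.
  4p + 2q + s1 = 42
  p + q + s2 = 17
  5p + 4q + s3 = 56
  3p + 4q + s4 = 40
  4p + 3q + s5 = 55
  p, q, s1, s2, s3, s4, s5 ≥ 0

Primal min cᵀx s.t. Ax ≤ b, x ≥ 0  →  Dual max −bᵀy s.t. Aᵀy ≥ −c, y ≥ 0.

Maximize: z = -42y1 - 17y2 - 56y3 - 40y4 - 55y5

Subject to:
  4y1 + y2 + 5y3 + 3y4 + 4y5 ≥ 19
  2y1 + y2 + 4y3 + 4y4 + 3y5 ≥ 20
  y1, y2, y3, y4, y5 ≥ 0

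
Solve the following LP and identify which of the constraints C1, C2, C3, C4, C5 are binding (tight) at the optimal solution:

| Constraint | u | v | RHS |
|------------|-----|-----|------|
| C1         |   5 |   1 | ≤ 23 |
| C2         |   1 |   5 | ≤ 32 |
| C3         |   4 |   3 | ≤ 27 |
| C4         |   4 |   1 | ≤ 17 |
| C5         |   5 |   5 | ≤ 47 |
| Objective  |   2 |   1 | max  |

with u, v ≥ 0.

At u = 3, v = 5, compute slack b - a·x for each constraint:
  C1: 23 − 20 = 3  (slack)
  C2: 32 − 28 = 4  (slack)
  C3: 27 − 27 = 0  (binding)
  C4: 17 − 17 = 0  (binding)
  C5: 47 − 40 = 7  (slack)

Optimal: u = 3, v = 5
Binding: C3, C4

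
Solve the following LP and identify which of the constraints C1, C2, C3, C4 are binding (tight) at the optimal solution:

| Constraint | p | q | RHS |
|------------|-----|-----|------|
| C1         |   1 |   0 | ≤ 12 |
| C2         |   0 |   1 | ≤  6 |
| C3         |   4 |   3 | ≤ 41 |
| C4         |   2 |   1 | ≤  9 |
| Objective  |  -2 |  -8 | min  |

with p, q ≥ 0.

At p = 1.5, q = 6, compute slack b - a·x for each constraint:
  C1: 12 − 1.5 = 10.5  (slack)
  C2: 6 − 6 = 0  (binding)
  C3: 41 − 24 = 17  (slack)
  C4: 9 − 9 = 0  (binding)

Optimal: p = 1.5, q = 6
Binding: C2, C4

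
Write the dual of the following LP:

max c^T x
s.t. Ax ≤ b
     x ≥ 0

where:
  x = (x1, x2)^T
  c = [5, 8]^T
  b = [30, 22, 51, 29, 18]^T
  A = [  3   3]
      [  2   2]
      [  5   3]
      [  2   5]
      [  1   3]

Primal max cᵀx s.t. Ax ≤ b, x ≥ 0  →  Dual min bᵀy s.t. Aᵀy ≥ c, y ≥ 0.

Minimize: z = 30y1 + 22y2 + 51y3 + 29y4 + 18y5

Subject to:
  3y1 + 2y2 + 5y3 + 2y4 + y5 ≥ 5
  3y1 + 2y2 + 3y3 + 5y4 + 3y5 ≥ 8
  y1, y2, y3, y4, y5 ≥ 0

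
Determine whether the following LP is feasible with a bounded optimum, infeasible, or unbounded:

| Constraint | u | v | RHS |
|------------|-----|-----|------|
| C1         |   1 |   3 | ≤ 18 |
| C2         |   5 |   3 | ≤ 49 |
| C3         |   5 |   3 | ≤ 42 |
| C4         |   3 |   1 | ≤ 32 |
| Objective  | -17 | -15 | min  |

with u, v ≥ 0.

Feasible with a bounded optimal solution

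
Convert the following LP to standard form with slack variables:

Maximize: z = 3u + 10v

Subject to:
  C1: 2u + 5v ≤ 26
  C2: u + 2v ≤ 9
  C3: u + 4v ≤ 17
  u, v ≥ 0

max z = 3u + 10v

s.t.
  2u + 5v + s1 = 26
  u + 2v + s2 = 9
  u + 4v + s3 = 17
  u, v, s1, s2, s3 ≥ 0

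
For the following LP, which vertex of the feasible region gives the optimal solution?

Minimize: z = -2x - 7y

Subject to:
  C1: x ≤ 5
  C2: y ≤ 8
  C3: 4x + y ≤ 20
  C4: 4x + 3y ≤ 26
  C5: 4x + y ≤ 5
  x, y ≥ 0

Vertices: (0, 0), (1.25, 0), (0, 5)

Evaluate the objective at each vertex of the feasible region:
  z(0, 0) = 0
  z(1.25, 0) = -2.5
  z(0, 5) = -35  ←
The minimum is at x = 0, y = 5.

(0, 5)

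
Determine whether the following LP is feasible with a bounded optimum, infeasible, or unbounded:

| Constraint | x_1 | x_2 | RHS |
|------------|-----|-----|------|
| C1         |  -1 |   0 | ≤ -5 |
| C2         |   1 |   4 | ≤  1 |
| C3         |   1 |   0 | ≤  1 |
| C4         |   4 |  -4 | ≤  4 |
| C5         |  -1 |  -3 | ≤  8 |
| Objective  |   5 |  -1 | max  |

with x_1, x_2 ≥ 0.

Infeasible (no feasible solution exists)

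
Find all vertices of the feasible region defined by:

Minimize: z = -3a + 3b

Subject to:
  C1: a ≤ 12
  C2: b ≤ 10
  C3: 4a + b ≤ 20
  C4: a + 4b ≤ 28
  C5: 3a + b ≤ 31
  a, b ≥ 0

(0, 0), (5, 0), (3.467, 6.133), (0, 7)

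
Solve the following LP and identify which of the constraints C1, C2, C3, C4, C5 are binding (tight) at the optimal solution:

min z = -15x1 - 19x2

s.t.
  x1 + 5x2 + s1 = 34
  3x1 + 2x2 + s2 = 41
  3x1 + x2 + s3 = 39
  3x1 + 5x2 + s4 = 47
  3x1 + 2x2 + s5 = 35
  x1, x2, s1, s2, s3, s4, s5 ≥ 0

At x1 = 9, x2 = 4, compute slack b - a·x for each constraint:
  C1: 34 − 29 = 5  (slack)
  C2: 41 − 35 = 6  (slack)
  C3: 39 − 31 = 8  (slack)
  C4: 47 − 47 = 0  (binding)
  C5: 35 − 35 = 0  (binding)

Optimal: x1 = 9, x2 = 4
Binding: C4, C5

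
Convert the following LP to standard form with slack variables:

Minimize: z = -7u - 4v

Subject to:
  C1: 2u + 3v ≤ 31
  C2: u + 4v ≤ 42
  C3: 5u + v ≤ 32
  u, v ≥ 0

min z = -7u - 4v

s.t.
  2u + 3v + s1 = 31
  u + 4v + s2 = 42
  5u + v + s3 = 32
  u, v, s1, s2, s3 ≥ 0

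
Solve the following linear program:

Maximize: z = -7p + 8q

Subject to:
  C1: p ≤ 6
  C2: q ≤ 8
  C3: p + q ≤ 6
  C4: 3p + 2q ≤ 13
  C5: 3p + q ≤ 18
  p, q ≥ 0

Evaluate the objective at each vertex of the feasible region:
  z(0, 0) = 0
  z(4.333, 0) = -30.33
  z(1, 5) = 33
  z(0, 6) = 48  ←
The maximum is at p = 0, q = 6.

p = 0, q = 6, z = 48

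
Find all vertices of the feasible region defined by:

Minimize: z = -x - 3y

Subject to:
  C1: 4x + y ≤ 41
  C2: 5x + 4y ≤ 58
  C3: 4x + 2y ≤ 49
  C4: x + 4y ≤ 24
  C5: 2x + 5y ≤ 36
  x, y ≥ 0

(0, 0), (10.25, 0), (9.636, 2.455), (8.588, 3.765), (8, 4), (0, 6)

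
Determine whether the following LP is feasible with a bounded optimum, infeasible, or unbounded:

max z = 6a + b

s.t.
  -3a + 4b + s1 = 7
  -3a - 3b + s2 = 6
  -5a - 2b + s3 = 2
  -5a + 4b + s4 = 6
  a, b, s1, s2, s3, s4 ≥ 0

Unbounded (objective can increase without bound)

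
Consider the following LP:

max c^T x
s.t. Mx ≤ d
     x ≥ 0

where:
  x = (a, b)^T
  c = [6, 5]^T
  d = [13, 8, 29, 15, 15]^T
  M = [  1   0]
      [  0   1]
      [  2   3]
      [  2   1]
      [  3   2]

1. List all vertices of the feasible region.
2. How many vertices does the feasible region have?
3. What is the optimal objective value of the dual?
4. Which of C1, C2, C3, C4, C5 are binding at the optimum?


1. (0, 0), (5, 0), (0, 7.5)
2. 3
3. 37.5
4. C5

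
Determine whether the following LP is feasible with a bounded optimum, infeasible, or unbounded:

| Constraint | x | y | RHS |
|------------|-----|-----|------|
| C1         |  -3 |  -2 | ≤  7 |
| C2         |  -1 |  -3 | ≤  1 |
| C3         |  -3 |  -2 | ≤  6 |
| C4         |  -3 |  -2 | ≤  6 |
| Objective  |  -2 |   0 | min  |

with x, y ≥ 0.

Unbounded (objective can decrease without bound)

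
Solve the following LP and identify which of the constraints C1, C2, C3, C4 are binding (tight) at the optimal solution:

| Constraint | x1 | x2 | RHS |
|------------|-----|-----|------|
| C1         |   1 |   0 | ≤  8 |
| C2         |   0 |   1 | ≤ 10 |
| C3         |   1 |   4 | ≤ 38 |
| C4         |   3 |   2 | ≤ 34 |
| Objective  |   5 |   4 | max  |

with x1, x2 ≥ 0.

At x1 = 6, x2 = 8, compute slack b - a·x for each constraint:
  C1: 8 − 6 = 2  (slack)
  C2: 10 − 8 = 2  (slack)
  C3: 38 − 38 = 0  (binding)
  C4: 34 − 34 = 0  (binding)

Optimal: x1 = 6, x2 = 8
Binding: C3, C4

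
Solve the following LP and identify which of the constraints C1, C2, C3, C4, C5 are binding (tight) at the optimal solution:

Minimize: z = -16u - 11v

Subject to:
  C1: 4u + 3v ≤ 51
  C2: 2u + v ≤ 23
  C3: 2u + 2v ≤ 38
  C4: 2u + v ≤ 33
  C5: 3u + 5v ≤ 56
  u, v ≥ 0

At u = 9, v = 5, compute slack b - a·x for each constraint:
  C1: 51 − 51 = 0  (binding)
  C2: 23 − 23 = 0  (binding)
  C3: 38 − 28 = 10  (slack)
  C4: 33 − 23 = 10  (slack)
  C5: 56 − 52 = 4  (slack)

Optimal: u = 9, v = 5
Binding: C1, C2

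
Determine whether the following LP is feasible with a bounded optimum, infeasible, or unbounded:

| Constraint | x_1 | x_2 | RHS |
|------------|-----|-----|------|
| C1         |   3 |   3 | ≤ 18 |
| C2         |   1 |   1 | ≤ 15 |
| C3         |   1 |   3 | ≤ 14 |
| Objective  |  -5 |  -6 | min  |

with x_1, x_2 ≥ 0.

Feasible with a bounded optimal solution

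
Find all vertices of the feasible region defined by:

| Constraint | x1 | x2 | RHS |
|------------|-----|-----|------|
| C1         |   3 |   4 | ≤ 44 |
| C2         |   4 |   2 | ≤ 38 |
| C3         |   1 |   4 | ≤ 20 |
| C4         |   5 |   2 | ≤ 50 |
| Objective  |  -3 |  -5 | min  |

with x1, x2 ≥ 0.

(0, 0), (9.5, 0), (8, 3), (0, 5)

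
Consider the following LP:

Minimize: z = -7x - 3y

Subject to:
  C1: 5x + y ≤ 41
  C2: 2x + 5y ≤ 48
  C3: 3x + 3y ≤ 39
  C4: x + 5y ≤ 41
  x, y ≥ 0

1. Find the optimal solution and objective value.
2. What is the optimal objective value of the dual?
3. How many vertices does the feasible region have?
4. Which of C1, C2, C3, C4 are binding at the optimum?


1. x = 7, y = 6, z = -67
2. -67
3. 5
4. C1, C3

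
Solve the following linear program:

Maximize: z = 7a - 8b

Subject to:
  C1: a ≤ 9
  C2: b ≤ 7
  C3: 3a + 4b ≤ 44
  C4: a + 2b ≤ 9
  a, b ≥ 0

Evaluate the objective at each vertex of the feasible region:
  z(0, 0) = 0
  z(9, 0) = 63  ←
  z(0, 4.5) = -36
The maximum is at a = 9, b = 0.

a = 9, b = 0, z = 63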